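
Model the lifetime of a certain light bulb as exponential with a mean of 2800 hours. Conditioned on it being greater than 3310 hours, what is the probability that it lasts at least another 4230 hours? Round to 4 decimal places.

The rate is λ = 1/2800 = 0.000357143 per hour.
The exponential is memoryless, so the remaining time is again Exp(λ): the condition X > 3310 is irrelevant.
P(X > 4230) = e^(−1.5107) ≈ 0.2208.

0.2208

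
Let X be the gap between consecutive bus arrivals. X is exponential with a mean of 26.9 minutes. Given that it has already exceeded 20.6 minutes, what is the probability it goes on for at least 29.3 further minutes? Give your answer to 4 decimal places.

0.3365

The rate is λ = 1/26.9 = 0.0371747 per minute.
By the memoryless property, P(X > 20.6+29.3 | X > 20.6) = P(X > 29.3).
P(X > 29.3) = e^(−1.0892) ≈ 0.3365.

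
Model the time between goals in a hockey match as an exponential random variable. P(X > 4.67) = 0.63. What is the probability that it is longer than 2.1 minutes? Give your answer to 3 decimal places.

0.812

e^(−λ·4.67) = 0.63 ⇒ λ = −ln(0.63)/4.67 = 0.0989369.
P(X > 2.1) = e^(−0.0989369·2.1) = e^(−0.20777) ≈ 0.812.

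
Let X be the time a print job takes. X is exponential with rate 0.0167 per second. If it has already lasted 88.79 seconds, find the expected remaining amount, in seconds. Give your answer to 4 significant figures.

By memorylessness, the remaining amount past any threshold is again Exp(λ) with mean 1/λ = 59.8802 seconds.

59.88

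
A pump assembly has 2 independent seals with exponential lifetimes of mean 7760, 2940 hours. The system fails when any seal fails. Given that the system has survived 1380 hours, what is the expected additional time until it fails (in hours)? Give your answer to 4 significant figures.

2132

First-failure rate Σλ = 1/7760 + 1/2940 = 0.000469002.
By memorylessness the expected residual is 1/Σλ = 2132.19 hours, regardless of the 1380 already elapsed.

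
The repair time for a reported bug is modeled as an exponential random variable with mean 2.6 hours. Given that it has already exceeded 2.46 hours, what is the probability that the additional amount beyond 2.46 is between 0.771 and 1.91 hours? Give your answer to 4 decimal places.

0.2637

The rate is λ = 1/2.6 = 0.384615 per hour.
Memoryless: the residual past 2.46 is again Exp(λ).
P(0.771 < residual < 1.91) = e^(−λ·0.771) − e^(−λ·1.91) = 0.74339 − 0.47969 ≈ 0.2637.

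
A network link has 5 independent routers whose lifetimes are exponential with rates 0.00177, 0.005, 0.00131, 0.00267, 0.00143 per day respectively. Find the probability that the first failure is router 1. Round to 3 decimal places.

0.145

The time to first failure is exponential with rate Σλ = 0.00177 + 0.005 + 0.00131 + 0.00267 + 0.00143 = 0.01218.
P(router 1 first) = λ_1/Σλ = 0.00177/0.01218 ≈ 0.145.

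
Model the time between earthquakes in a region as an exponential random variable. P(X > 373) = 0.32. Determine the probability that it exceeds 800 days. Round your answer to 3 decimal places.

e^(−λ·373) = 0.32 ⇒ λ = −ln(0.32)/373 = 0.00305478.
P(X > 800) = e^(−0.00305478·800) = e^(−2.4438) ≈ 0.087.

0.087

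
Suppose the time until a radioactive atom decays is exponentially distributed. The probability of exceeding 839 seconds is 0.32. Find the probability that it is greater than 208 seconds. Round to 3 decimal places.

e^(−λ·839) = 0.32 ⇒ λ = −ln(0.32)/839 = 0.00135809.
P(X > 208) = e^(−0.00135809·208) = e^(−0.28248) ≈ 0.754.

0.754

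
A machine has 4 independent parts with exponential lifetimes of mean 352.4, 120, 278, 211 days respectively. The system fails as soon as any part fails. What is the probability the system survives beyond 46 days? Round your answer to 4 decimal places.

The first failure time is exponential with rate Σλ_i = 1/352.4 + 1/120 + 1/278 + 1/211 = 0.0195075 per day.
P(min > 46) = e^(−0.0195075·46) = e^(−0.89734) ≈ 0.4077.

0.4077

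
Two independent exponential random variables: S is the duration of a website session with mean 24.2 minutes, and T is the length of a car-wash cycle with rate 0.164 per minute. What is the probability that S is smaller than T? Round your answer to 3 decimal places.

0.201

λ_1 = 1/24.2 = 0.0413223, λ_2 = 0.164.
For independent exponentials, P(S < T) = λ_1/(λ_1+λ_2) = 0.0413223/0.205322 ≈ 0.201.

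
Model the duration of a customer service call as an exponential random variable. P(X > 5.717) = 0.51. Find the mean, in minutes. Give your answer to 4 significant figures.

e^(−λ·5.717) = 0.51 ⇒ λ = −ln(0.51)/5.717 = 0.117779.
Mean = 1/λ = 8.49045 minutes.

8.490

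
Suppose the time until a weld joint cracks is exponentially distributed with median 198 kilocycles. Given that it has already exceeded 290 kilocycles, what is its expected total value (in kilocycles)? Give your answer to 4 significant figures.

For an exponential, median = ln(2)/λ, so λ = ln 2 / 198 = 0.00350074 per kilocycle.
By memorylessness, E[X | X > 290] = 290 + 1/λ = 290 + 285.654 = 575.654 kilocycles.

575.7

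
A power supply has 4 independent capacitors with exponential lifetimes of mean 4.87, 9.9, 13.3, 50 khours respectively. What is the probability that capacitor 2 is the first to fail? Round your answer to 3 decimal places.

Rates: λ_i = 1/mean_i → 0.205339, 0.10101, 0.075188, 0.02; Σλ = 0.401537.
P(capacitor 2 first) = λ_2/Σλ = 0.10101/0.401537 ≈ 0.252.

0.252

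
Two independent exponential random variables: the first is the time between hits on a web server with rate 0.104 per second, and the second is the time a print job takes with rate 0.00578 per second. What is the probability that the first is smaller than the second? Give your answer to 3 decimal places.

λ_1 = 0.104, λ_2 = 0.00578.
For independent exponentials, P(the first < the second) = λ_1/(λ_1+λ_2) = 0.104/0.10978 ≈ 0.947.

0.947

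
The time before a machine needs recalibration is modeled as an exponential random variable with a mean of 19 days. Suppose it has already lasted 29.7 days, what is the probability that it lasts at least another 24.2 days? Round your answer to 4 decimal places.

The rate is λ = 1/19 = 0.0526316 per day.
By the memoryless property, P(X > 29.7+24.2 | X > 29.7) = P(X > 24.2).
P(X > 24.2) = e^(−1.2737) ≈ 0.2798.

0.2798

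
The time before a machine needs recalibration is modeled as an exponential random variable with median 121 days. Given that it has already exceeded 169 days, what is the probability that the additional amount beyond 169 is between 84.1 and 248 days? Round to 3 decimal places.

For an exponential, median = ln(2)/λ, so λ = ln 2 / 121 = 0.00572849 per day.
Memoryless: the residual past 169 is again Exp(λ).
P(84.1 < residual < 248) = e^(−λ·84.1) − e^(−λ·248) = 0.61769 − 0.24155 ≈ 0.376.

0.376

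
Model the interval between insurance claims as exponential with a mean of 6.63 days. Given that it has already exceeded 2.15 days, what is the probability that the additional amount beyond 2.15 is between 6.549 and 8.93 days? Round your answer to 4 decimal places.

The rate is λ = 1/6.63 = 0.15083 per day.
Memoryless: the residual past 2.15 is again Exp(λ).
P(6.549 < residual < 8.93) = e^(−λ·6.549) − e^(−λ·8.93) = 0.37240 − 0.26004 ≈ 0.1124.

0.1124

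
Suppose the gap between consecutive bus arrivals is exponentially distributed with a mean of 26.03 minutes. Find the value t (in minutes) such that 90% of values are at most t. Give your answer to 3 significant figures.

The rate is λ = 1/26.03 = 0.0384172 per minute.
Set 1 − e^(−λt) = 0.9, so t = −ln(0.1)/λ = 2.3026/0.0384172 ≈ 59.9363 minutes.

59.9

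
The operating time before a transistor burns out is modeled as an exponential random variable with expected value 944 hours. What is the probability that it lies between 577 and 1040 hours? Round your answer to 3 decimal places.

The rate is λ = 1/944 = 0.00105932 per hour.
P(577 < X < 1040) = e^(−λ·577) − e^(−λ·1040) = 0.54268 − 0.33231 ≈ 0.210.

0.210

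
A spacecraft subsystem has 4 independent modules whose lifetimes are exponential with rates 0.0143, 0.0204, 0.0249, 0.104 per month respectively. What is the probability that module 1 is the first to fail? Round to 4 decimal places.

0.0874

The time to first failure is exponential with rate Σλ = 0.0143 + 0.0204 + 0.0249 + 0.104 = 0.1636.
P(module 1 first) = λ_1/Σλ = 0.0143/0.1636 ≈ 0.0874.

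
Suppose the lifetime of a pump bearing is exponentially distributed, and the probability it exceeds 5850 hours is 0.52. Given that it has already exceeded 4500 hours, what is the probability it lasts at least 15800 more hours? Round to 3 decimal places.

From e^(−λ·5850) = 0.52, λ = −ln(0.52)/5850 = 0.000111782.
Memoryless: P(X > 4500+15800 | X > 4500) = P(X > 15800) = e^(−0.000111782·15800) ≈ 0.171.

0.171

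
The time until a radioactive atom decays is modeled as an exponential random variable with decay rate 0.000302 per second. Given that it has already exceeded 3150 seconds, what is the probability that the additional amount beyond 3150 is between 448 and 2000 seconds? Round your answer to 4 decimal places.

Memoryless: the residual past 3150 is again Exp(λ).
P(448 < residual < 2000) = e^(−λ·448) − e^(−λ·2000) = 0.87346 − 0.54662 ≈ 0.3268.

0.3268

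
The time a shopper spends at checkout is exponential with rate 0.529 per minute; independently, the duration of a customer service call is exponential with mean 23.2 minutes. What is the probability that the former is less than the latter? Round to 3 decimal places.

0.925

λ_1 = 0.529, λ_2 = 1/23.2 = 0.0431034.
For independent exponentials, P(the former < the latter) = λ_1/(λ_1+λ_2) = 0.529/0.572103 ≈ 0.925.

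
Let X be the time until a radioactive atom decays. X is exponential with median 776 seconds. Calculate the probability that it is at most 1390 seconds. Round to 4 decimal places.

For an exponential, median = ln(2)/λ, so λ = ln 2 / 776 = 0.000893231 per second.
P(X ≤ 1390) = 1 − e^(−λ·1390) = 1 − e^(−1.2416) ≈ 0.7111.

0.7111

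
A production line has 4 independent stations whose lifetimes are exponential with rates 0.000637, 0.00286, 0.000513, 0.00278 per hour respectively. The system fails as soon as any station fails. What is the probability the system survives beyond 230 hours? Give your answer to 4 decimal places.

0.2098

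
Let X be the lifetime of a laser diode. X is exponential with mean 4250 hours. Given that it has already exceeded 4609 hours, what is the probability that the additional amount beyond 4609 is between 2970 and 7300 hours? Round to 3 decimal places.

0.318

The rate is λ = 1/4250 = 0.000235294 per hour.
Memoryless: the residual past 4609 is again Exp(λ).
P(2970 < residual < 7300) = e^(−λ·2970) − e^(−λ·7300) = 0.49717 − 0.17949 ≈ 0.318.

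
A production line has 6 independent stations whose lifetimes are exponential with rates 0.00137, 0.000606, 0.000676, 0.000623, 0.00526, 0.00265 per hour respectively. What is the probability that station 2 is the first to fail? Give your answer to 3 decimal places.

0.054

The time to first failure is exponential with rate Σλ = 0.00137 + 0.000606 + 0.000676 + 0.000623 + 0.00526 + 0.00265 = 0.011185.
P(station 2 first) = λ_2/Σλ = 0.000606/0.011185 ≈ 0.054.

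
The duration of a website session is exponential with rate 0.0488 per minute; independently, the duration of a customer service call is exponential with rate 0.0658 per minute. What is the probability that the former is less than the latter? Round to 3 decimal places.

0.426

λ_1 = 0.0488, λ_2 = 0.0658.
For independent exponentials, P(the former < the latter) = λ_1/(λ_1+λ_2) = 0.0488/0.1146 ≈ 0.426.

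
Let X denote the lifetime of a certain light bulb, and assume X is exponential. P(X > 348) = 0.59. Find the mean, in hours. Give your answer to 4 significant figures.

e^(−λ·348) = 0.59 ⇒ λ = −ln(0.59)/348 = 0.00151619.
Mean = 1/λ = 659.55 hours.

659.5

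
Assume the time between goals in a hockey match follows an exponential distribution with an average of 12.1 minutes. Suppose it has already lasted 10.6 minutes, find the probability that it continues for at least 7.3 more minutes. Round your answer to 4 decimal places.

0.5470

The rate is λ = 1/12.1 = 0.0826446 per minute.
P(X > s+t | X > s) = e^(−λ(s+t))/e^(−λs) = e^(−λt), independent of s = 10.6.
P(X > 7.3) = e^(−0.60331) ≈ 0.5470.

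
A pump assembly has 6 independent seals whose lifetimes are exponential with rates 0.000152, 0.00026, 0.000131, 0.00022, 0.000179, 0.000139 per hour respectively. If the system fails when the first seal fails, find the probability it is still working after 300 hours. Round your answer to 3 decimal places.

0.723

The time to first failure is exponential with rate Σλ = 0.000152 + 0.00026 + 0.000131 + 0.00022 + 0.000179 + 0.000139 = 0.001081.
P(min > 300) = e^(−0.001081·300) = e^(−0.3243) ≈ 0.723.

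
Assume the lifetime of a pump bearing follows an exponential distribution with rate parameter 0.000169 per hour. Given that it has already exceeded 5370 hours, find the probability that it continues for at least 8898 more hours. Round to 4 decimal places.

0.2223

P(X > s+t | X > s) = e^(−λ(s+t))/e^(−λs) = e^(−λt), independent of s = 5370.
P(X > 8898) = e^(−1.5038) ≈ 0.2223.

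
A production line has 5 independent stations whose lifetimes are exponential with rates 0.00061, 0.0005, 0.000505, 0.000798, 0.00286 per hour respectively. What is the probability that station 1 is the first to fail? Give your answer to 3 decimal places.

The time to first failure is exponential with rate Σλ = 0.00061 + 0.0005 + 0.000505 + 0.000798 + 0.00286 = 0.005273.
P(station 1 first) = λ_1/Σλ = 0.00061/0.005273 ≈ 0.116.

0.116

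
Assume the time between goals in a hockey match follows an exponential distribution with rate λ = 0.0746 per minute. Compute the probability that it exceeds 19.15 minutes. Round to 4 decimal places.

0.2396

P(X > 19.15) = e^(−λ·19.15) = e^(−1.4286) ≈ 0.2396.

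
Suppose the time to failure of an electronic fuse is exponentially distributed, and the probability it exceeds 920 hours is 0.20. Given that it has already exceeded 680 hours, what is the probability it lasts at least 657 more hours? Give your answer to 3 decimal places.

From e^(−λ·920) = 0.20, λ = −ln(0.20)/920 = 0.00174939.
Memoryless: P(X > 680+657 | X > 680) = P(X > 657) = e^(−0.00174939·657) ≈ 0.317.

0.317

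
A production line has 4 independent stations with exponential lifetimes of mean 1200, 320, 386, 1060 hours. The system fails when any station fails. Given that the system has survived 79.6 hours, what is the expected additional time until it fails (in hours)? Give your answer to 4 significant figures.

First-failure rate Σλ = 1/1200 + 1/320 + 1/386 + 1/1060 = 0.0074924.
By memorylessness the expected residual is 1/Σλ = 133.469 hours, regardless of the 79.6 already elapsed.

133.5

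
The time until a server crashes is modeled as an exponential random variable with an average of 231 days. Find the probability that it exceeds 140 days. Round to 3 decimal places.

The rate is λ = 1/231 = 0.004329 per day.
P(X > 140) = e^(−λ·140) = e^(−0.60606) ≈ 0.545.

0.545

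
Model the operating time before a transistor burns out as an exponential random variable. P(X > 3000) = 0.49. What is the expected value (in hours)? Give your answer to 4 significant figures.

e^(−λ·3000) = 0.49 ⇒ λ = −ln(0.49)/3000 = 0.000237783.
Mean = 1/λ = 4205.51 hours.

4206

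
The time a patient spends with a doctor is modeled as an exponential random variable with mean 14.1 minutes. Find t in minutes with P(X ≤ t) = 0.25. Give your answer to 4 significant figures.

The rate is λ = 1/14.1 = 0.070922 per minute.
Set 1 − e^(−λt) = 0.25, so t = −ln(0.75)/λ = 0.28768/0.070922 ≈ 4.05632 minutes.

4.056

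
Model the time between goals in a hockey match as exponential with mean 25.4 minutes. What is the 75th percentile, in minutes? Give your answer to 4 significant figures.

The rate is λ = 1/25.4 = 0.0393701 per minute.
Set 1 − e^(−λt) = 0.75, so t = −ln(0.25)/λ = 1.3863/0.0393701 ≈ 35.2119 minutes.

35.21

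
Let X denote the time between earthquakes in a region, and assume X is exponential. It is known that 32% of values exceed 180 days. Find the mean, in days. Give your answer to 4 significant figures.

158.0

e^(−λ·180) = 0.32 ⇒ λ = −ln(0.32)/180 = 0.00633019.
Mean = 1/λ = 157.973 days.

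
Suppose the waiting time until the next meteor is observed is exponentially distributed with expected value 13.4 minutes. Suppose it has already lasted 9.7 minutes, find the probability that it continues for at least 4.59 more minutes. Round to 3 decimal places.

0.710

The rate is λ = 1/13.4 = 0.0746269 per minute.
The exponential is memoryless, so the remaining time is again Exp(λ): the condition X > 9.7 is irrelevant.
P(X > 4.59) = e^(−0.34254) ≈ 0.710.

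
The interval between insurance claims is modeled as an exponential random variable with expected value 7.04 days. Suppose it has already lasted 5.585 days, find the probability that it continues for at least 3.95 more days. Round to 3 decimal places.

The rate is λ = 1/7.04 = 0.142045 per day.
By the memoryless property, P(X > 5.585+3.95 | X > 5.585) = P(X > 3.95).
P(X > 3.95) = e^(−0.56108) ≈ 0.571.

0.571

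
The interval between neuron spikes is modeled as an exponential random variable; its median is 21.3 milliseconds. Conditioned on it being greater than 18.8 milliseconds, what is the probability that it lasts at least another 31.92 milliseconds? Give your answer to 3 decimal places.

0.354

For an exponential, median = ln(2)/λ, so λ = ln 2 / 21.3 = 0.0325421 per millisecond.
P(X > s+t | X > s) = e^(−λ(s+t))/e^(−λs) = e^(−λt), independent of s = 18.8.
P(X > 31.92) = e^(−1.0387) ≈ 0.354.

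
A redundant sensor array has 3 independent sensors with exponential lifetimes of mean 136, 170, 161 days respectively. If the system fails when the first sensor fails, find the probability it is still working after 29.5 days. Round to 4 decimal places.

0.5635

The first failure time is exponential with rate Σλ_i = 1/136 + 1/170 + 1/161 = 0.0194465 per day.
P(min > 29.5) = e^(−0.0194465·29.5) = e^(−0.57367) ≈ 0.5635.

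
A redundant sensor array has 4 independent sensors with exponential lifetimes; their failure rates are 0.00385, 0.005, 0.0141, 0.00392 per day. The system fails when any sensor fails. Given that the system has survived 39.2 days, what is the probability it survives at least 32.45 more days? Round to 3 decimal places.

Time to first failure ~ Exp(Σλ) with Σλ = 0.02687.
By memorylessness, P(T > 39.2+32.45 | T > 39.2) = P(T > 32.45) = e^(−0.02687·32.45) ≈ 0.418.

0.418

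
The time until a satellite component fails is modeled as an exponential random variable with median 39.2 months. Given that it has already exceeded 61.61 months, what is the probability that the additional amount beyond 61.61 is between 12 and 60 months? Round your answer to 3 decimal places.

For an exponential, median = ln(2)/λ, so λ = ln 2 / 39.2 = 0.0176823 per month.
Memoryless: the residual past 61.61 is again Exp(λ).
P(12 < residual < 60) = e^(−λ·12) − e^(−λ·60) = 0.80881 − 0.34613 ≈ 0.463.

0.463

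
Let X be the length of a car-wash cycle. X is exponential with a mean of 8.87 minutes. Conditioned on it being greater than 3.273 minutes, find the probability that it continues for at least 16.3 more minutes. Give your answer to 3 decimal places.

0.159

The rate is λ = 1/8.87 = 0.11274 per minute.
P(X > s+t | X > s) = e^(−λ(s+t))/e^(−λs) = e^(−λt), independent of s = 3.273.
P(X > 16.3) = e^(−1.8377) ≈ 0.159.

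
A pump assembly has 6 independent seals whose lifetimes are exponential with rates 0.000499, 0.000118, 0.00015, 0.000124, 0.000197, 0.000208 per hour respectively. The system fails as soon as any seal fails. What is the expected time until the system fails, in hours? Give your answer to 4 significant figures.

The time to first failure is exponential with rate Σλ = 0.000499 + 0.000118 + 0.00015 + 0.000124 + 0.000197 + 0.000208 = 0.001296.
E[min] = 1/Σλ = 1/0.001296 = 771.605 hours.

771.6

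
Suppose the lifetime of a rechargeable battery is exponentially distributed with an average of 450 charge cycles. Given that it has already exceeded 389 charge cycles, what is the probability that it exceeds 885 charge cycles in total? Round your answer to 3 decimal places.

0.332

The rate is λ = 1/450 = 0.00222222 per charge cycle.
The exponential is memoryless, so the remaining time is again Exp(λ): the condition X > 389 is irrelevant.
P(X > 496) = e^(−1.1022) ≈ 0.332.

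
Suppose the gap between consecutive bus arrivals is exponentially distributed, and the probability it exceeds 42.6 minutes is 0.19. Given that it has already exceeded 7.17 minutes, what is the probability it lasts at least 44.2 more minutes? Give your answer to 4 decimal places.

0.1785

From e^(−λ·42.6) = 0.19, λ = −ln(0.19)/42.6 = 0.0389843.
Memoryless: P(X > 7.17+44.2 | X > 7.17) = P(X > 44.2) = e^(−0.0389843·44.2) ≈ 0.1785.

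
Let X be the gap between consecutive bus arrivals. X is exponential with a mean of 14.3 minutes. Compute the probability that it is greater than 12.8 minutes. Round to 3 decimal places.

The rate is λ = 1/14.3 = 0.0699301 per minute.
P(X > 12.8) = e^(−λ·12.8) = e^(−0.8951) ≈ 0.409.

0.409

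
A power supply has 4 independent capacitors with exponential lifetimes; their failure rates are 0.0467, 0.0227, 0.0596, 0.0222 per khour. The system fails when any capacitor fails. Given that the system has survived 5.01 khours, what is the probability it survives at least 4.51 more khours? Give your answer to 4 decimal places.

0.5056

Time to first failure ~ Exp(Σλ) with Σλ = 0.1512.
By memorylessness, P(T > 5.01+4.51 | T > 5.01) = P(T > 4.51) = e^(−0.1512·4.51) ≈ 0.5056.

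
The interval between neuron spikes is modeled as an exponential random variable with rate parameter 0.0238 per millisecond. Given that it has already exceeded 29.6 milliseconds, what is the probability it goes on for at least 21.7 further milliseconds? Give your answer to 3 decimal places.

0.597

The exponential is memoryless, so the remaining time is again Exp(λ): the condition X > 29.6 is irrelevant.
P(X > 21.7) = e^(−0.51646) ≈ 0.597.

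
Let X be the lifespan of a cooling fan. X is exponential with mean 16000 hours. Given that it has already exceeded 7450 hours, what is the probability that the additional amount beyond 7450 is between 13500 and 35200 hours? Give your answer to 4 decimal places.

0.3193

The rate is λ = 1/16000 = 0.0000625 per hour.
Memoryless: the residual past 7450 is again Exp(λ).
P(13500 < residual < 35200) = e^(−λ·13500) − e^(−λ·35200) = 0.43009 − 0.11080 ≈ 0.3193.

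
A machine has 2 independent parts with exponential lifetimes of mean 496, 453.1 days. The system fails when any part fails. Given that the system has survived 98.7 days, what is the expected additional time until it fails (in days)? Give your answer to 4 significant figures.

First-failure rate Σλ = 1/496 + 1/453.1 = 0.00422315.
By memorylessness the expected residual is 1/Σλ = 236.79 days, regardless of the 98.7 already elapsed.

236.8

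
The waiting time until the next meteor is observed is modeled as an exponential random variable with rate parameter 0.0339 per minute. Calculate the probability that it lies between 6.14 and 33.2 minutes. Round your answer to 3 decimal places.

0.488

P(6.14 < X < 33.2) = e^(−λ·6.14) − e^(−λ·33.2) = 0.81209 − 0.32450 ≈ 0.488.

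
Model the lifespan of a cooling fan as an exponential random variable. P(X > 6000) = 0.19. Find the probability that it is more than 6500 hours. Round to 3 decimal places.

e^(−λ·6000) = 0.19 ⇒ λ = −ln(0.19)/6000 = 0.000276789.
P(X > 6500) = e^(−0.000276789·6500) = e^(−1.7991) ≈ 0.165.

0.165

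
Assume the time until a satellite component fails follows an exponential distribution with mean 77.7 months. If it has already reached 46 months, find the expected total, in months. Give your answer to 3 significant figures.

124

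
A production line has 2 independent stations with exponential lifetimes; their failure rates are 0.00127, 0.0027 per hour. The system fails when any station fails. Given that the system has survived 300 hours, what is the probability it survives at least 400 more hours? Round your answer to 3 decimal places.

0.204

Time to first failure ~ Exp(Σλ) with Σλ = 0.00397.
By memorylessness, P(T > 300+400 | T > 300) = P(T > 400) = e^(−0.00397·400) ≈ 0.204.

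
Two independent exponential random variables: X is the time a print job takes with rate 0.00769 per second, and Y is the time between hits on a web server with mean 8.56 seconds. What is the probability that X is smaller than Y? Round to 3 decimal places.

λ_1 = 0.00769, λ_2 = 1/8.56 = 0.116822.
For independent exponentials, P(X < Y) = λ_1/(λ_1+λ_2) = 0.00769/0.124512 ≈ 0.062.

0.062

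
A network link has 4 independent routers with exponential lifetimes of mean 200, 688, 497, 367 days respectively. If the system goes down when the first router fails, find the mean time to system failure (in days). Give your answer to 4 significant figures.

89.36

The first failure time is exponential with rate Σλ_i = 1/200 + 1/688 + 1/497 + 1/367 = 0.0111904 per day.
E[min] = 1/Σλ = 1/0.0111904 = 89.3627 days.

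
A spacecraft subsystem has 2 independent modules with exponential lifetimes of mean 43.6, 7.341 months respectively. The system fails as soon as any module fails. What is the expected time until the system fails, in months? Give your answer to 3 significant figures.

The first failure time is exponential with rate Σλ_i = 1/43.6 + 1/7.341 = 0.159157 per month.
E[min] = 1/Σλ = 1/0.159157 = 6.2831 months.

6.28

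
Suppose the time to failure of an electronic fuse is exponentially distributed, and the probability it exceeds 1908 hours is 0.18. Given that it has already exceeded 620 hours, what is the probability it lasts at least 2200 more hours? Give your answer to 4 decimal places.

0.1385

From e^(−λ·1908) = 0.18, λ = −ln(0.18)/1908 = 0.000898741.
Memoryless: P(X > 620+2200 | X > 620) = P(X > 2200) = e^(−0.000898741·2200) ≈ 0.1385.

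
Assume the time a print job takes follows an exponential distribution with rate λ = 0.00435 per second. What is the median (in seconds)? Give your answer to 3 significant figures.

Set 1 − e^(−λt) = 0.5, so t = −ln(0.5)/λ = 0.69315/0.00435 ≈ 159.344 seconds.

159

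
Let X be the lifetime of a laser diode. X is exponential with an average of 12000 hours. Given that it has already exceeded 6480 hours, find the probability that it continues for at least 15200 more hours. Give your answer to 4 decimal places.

0.2818

The rate is λ = 1/12000 = 0.0000833333 per hour.
P(X > s+t | X > s) = e^(−λ(s+t))/e^(−λs) = e^(−λt), independent of s = 6480.
P(X > 15200) = e^(−1.2667) ≈ 0.2818.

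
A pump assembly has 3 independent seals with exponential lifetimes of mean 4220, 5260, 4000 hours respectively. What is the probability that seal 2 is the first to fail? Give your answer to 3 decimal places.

0.281

Rates: λ_i = 1/mean_i → 0.000236967, 0.000190114, 0.00025; Σλ = 0.000677081.
P(seal 2 first) = λ_2/Σλ = 0.000190114/0.000677081 ≈ 0.281.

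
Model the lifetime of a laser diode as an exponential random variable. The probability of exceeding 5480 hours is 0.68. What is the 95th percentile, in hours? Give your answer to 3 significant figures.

42600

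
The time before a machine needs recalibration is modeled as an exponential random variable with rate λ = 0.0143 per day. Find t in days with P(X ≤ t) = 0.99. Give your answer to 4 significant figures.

Set 1 − e^(−λt) = 0.99, so t = −ln(0.01)/λ = 4.6052/0.0143 ≈ 322.04 days.

322.0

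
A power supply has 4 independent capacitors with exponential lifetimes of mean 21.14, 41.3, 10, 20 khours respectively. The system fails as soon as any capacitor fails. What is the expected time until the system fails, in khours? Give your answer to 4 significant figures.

The first failure time is exponential with rate Σλ_i = 1/21.14 + 1/41.3 + 1/10 + 1/20 = 0.221517 per khour.
E[min] = 1/Σλ = 1/0.221517 = 4.51433 khours.

4.514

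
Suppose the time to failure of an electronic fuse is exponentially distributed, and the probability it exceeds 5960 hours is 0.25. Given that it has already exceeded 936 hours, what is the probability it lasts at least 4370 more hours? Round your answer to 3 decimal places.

0.362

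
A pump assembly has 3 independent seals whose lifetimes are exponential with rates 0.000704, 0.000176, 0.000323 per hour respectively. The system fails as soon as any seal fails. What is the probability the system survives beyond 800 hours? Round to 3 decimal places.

0.382

The time to first failure is exponential with rate Σλ = 0.000704 + 0.000176 + 0.000323 = 0.001203.
P(min > 800) = e^(−0.001203·800) = e^(−0.9624) ≈ 0.382.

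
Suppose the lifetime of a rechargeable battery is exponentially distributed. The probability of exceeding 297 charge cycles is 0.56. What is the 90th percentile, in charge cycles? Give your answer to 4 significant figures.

1179

e^(−λ·297) = 0.56 ⇒ λ = −ln(0.56)/297 = 0.00195225.
90th percentile: 1 − e^(−λt) = 0.9, t = −ln(0.1)/λ = 1179.45 charge cycles.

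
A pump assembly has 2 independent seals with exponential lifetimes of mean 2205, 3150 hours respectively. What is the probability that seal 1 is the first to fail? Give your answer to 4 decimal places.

0.5882

Rates: λ_i = 1/mean_i → 0.000453515, 0.00031746; Σλ = 0.000770975.
P(seal 1 first) = λ_1/Σλ = 0.000453515/0.000770975 ≈ 0.5882.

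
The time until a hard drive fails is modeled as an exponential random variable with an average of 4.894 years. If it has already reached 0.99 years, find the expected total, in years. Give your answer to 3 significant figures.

The rate is λ = 1/4.894 = 0.204332 per year.
By memorylessness, E[X | X > 0.99] = 0.99 + 1/λ = 0.99 + 4.894 = 5.884 years.

5.88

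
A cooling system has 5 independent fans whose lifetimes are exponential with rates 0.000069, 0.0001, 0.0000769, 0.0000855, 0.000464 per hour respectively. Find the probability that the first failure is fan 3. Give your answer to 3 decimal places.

0.097

The time to first failure is exponential with rate Σλ = 0.000069 + 0.0001 + 0.0000769 + 0.0000855 + 0.000464 = 0.0007954.
P(fan 3 first) = λ_3/Σλ = 0.0000769/0.0007954 ≈ 0.097.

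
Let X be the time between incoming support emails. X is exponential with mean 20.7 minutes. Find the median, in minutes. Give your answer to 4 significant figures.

The rate is λ = 1/20.7 = 0.0483092 per minute.
Set 1 − e^(−λt) = 0.5, so t = −ln(0.5)/λ = 0.69315/0.0483092 ≈ 14.3481 minutes.

14.35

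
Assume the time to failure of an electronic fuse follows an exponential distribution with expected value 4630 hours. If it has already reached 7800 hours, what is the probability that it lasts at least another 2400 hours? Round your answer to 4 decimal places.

The rate is λ = 1/4630 = 0.000215983 per hour.
P(X > s+t | X > s) = e^(−λ(s+t))/e^(−λs) = e^(−λt), independent of s = 7800.
P(X > 2400) = e^(−0.51836) ≈ 0.5955.

0.5955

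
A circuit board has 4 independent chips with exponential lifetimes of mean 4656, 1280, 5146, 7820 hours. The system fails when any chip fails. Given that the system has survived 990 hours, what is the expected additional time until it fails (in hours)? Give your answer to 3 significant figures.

First-failure rate Σλ = 1/4656 + 1/1280 + 1/5146 + 1/7820 = 0.00131823.
By memorylessness the expected residual is 1/Σλ = 758.593 hours, regardless of the 990 already elapsed.

759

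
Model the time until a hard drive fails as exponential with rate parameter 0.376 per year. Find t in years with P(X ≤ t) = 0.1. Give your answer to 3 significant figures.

0.280

Set 1 − e^(−λt) = 0.1, so t = −ln(0.9)/λ = 0.10536/0.376 ≈ 0.280214 years.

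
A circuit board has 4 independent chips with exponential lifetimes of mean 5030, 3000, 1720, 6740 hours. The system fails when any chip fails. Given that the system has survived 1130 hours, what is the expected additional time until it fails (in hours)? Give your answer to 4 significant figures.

First-failure rate Σλ = 1/5030 + 1/3000 + 1/1720 + 1/6740 = 0.0012619.
By memorylessness the expected residual is 1/Σλ = 792.453 hours, regardless of the 1130 already elapsed.

792.5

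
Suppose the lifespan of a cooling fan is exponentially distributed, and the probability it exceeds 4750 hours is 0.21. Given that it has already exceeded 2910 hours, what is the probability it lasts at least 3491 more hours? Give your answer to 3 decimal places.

0.318

From e^(−λ·4750) = 0.21, λ = −ln(0.21)/4750 = 0.000328557.
Memoryless: P(X > 2910+3491 | X > 2910) = P(X > 3491) = e^(−0.000328557·3491) ≈ 0.318.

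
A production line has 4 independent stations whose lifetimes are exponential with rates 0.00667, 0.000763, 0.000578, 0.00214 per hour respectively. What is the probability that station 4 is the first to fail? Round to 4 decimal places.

The time to first failure is exponential with rate Σλ = 0.00667 + 0.000763 + 0.000578 + 0.00214 = 0.010151.
P(station 4 first) = λ_4/Σλ = 0.00214/0.010151 ≈ 0.2108.

0.2108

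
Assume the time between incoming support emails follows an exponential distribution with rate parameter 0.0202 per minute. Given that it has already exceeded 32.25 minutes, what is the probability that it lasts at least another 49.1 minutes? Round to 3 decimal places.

0.371

P(X > s+t | X > s) = e^(−λ(s+t))/e^(−λs) = e^(−λt), independent of s = 32.25.
P(X > 49.1) = e^(−0.99182) ≈ 0.371.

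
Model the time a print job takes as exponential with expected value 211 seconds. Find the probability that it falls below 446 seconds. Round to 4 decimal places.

The rate is λ = 1/211 = 0.00473934 per second.
P(X ≤ 446) = 1 − e^(−λ·446) = 1 − e^(−2.1137) ≈ 0.8792.

0.8792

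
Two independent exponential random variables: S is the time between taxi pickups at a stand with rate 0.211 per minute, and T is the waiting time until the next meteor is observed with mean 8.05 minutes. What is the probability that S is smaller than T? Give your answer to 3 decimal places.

0.629

λ_1 = 0.211, λ_2 = 1/8.05 = 0.124224.
For independent exponentials, P(S < T) = λ_1/(λ_1+λ_2) = 0.211/0.335224 ≈ 0.629.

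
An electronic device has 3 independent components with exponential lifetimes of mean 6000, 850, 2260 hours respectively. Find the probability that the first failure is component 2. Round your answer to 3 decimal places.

0.659

Rates: λ_i = 1/mean_i → 0.000166667, 0.00117647, 0.000442478; Σλ = 0.00178562.
P(component 2 first) = λ_2/Σλ = 0.00117647/0.00178562 ≈ 0.659.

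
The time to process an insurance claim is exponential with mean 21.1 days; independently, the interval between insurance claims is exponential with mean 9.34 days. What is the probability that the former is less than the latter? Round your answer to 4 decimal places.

0.3068

λ_1 = 1/21.1 = 0.0473934, λ_2 = 1/9.34 = 0.107066.
For independent exponentials, P(the former < the latter) = λ_1/(λ_1+λ_2) = 0.0473934/0.15446 ≈ 0.3068.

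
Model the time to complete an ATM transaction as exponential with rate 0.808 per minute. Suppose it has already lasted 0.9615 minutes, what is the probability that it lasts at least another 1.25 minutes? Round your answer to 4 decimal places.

0.3642

The exponential is memoryless, so the remaining time is again Exp(λ): the condition X > 0.9615 is irrelevant.
P(X > 1.25) = e^(−1.01) ≈ 0.3642.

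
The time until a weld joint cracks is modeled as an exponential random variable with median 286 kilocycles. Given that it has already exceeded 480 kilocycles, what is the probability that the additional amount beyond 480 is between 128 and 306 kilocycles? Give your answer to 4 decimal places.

For an exponential, median = ln(2)/λ, so λ = ln 2 / 286 = 0.00242359 per kilocycle.
Memoryless: the residual past 480 is again Exp(λ).
P(128 < residual < 306) = e^(−λ·128) − e^(−λ·306) = 0.73329 − 0.47634 ≈ 0.2569.

0.2569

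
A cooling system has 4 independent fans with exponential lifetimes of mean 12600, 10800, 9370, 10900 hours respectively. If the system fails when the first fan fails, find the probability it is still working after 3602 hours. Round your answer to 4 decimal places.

0.2634

The first failure time is exponential with rate Σλ_i = 1/12600 + 1/10800 + 1/9370 + 1/10900 = 0.000370424 per hour.
P(min > 3602) = e^(−0.000370424·3602) = e^(−1.3343) ≈ 0.2634.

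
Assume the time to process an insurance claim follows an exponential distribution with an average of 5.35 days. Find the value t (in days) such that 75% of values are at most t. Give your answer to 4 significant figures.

The rate is λ = 1/5.35 = 0.186916 per day.
Set 1 − e^(−λt) = 0.75, so t = −ln(0.25)/λ = 1.3863/0.186916 ≈ 7.41667 days.

7.417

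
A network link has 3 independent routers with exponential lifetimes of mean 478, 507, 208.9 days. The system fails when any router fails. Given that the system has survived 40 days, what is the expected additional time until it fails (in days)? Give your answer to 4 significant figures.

First-failure rate Σλ = 1/478 + 1/507 + 1/208.9 = 0.00885142.
By memorylessness the expected residual is 1/Σλ = 112.976 days, regardless of the 40 already elapsed.

113.0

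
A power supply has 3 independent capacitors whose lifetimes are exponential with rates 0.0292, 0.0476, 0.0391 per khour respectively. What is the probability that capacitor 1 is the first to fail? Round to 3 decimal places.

0.252

The time to first failure is exponential with rate Σλ = 0.0292 + 0.0476 + 0.0391 = 0.1159.
P(capacitor 1 first) = λ_1/Σλ = 0.0292/0.1159 ≈ 0.252.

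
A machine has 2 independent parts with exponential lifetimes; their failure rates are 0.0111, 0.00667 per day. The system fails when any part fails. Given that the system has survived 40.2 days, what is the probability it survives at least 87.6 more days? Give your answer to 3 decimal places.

0.211

Time to first failure ~ Exp(Σλ) with Σλ = 0.01777.
By memorylessness, P(T > 40.2+87.6 | T > 40.2) = P(T > 87.6) = e^(−0.01777·87.6) ≈ 0.211.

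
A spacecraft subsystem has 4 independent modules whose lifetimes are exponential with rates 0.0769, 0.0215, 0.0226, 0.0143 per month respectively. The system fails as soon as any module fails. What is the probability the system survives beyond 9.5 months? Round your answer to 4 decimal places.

0.2766

The time to first failure is exponential with rate Σλ = 0.0769 + 0.0215 + 0.0226 + 0.0143 = 0.1353.
P(min > 9.5) = e^(−0.1353·9.5) = e^(−1.2853) ≈ 0.2766.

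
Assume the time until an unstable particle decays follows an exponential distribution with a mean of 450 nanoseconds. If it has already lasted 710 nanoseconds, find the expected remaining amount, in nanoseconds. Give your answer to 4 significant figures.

450.0

The rate is λ = 1/450 = 0.00222222 per nanosecond.
By memorylessness, the remaining amount past any threshold is again Exp(λ) with mean 1/λ = 450 nanoseconds.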